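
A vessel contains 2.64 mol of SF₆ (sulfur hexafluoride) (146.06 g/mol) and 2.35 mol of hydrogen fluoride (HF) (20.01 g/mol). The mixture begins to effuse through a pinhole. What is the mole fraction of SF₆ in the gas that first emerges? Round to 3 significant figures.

0.294

Rate_i ∝ x_i/√M_i (Graham's law weighted by mole fraction), so the effusate composition follows n_i/√M_i.
Mole fraction of SF₆ in the effusate = (n_SF₆/√M_SF₆) / (n_SF₆/√M_SF₆ + n_HF/√M_HF)
= (2.64/√146.06) / (2.64/√146.06 + 2.35/√20.01) = 0.2184/(0.2184 + 0.5253) = 0.294.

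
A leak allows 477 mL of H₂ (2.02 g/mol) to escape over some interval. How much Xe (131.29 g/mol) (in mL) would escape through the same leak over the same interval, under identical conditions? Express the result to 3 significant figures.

59.2 mL

Graham's law gives rate_Xe/rate_H₂ = √(M_H₂/M_Xe) = √(2.02/131.29) = √0.01539 = 0.1240.
So the volume for Xe is 477 × 0.1240 = 59.2 mL.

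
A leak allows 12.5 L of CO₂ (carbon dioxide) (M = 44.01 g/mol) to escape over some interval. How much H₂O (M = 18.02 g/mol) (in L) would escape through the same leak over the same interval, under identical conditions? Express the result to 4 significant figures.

19.53 L

Using Graham's law: rate_H₂O/rate_CO₂ = √(M_CO₂/M_H₂O) = √(44.01/18.02) = √2.442 = 1.563.
So the volume for H₂O is 12.5 × 1.563 = 19.53 L.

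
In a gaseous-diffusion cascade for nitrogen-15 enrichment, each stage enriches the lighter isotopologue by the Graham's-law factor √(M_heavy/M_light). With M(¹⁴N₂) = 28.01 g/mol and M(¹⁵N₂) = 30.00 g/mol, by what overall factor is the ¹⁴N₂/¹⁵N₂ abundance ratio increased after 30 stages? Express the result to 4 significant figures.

2.800

The single-stage factor is √(M_heavy/M_light), so 30 stages give [√(30.00/28.01)]^30 = (30.00/28.01)^(30/2).
= 1.07105^15 = 2.800.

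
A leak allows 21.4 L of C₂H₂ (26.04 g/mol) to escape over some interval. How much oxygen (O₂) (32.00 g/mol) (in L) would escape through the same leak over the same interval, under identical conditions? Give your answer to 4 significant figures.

By Graham's law, rate_O₂/rate_C₂H₂ = √(M_C₂H₂/M_O₂) = √(26.04/32.00) = √0.8137 = 0.9021.
So the volume for O₂ is 21.4 × 0.9021 = 19.30 L.

19.30 L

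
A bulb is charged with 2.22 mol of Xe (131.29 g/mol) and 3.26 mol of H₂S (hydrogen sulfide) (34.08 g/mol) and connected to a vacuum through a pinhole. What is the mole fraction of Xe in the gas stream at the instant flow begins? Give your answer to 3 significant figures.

0.258

The effusion rate of species i is ∝ p_i/√M_i ∝ n_i/√M_i.
So x_Xe in the escaping gas = (n_Xe/√M_Xe) / Σ(n_i/√M_i)
= (2.22/√131.29) / (2.22/√131.29 + 3.26/√34.08) = 0.1937/(0.1937 + 0.5584) = 0.258.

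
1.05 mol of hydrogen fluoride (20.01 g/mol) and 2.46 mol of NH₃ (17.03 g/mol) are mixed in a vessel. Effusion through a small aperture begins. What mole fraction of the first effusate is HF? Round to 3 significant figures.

Rate_i ∝ x_i/√M_i (Graham's law weighted by mole fraction), so the effusate composition follows n_i/√M_i.
So x_HF in the escaping gas = (n_HF/√M_HF) / Σ(n_i/√M_i)
= (1.05/√20.01) / (1.05/√20.01 + 2.46/√17.03) = 0.2347/(0.2347 + 0.5961) = 0.283.

0.283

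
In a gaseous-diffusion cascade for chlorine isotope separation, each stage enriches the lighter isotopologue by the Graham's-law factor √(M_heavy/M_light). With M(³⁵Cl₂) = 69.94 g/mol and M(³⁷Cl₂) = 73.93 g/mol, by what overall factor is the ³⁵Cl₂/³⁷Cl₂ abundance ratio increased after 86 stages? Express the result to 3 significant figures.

Each stage multiplies the ratio by α = √(73.93/69.94), so after 86 stages the overall factor is α^86 = (73.93/69.94)^(86/2).
= 1.05705^43 = 10.9.

10.9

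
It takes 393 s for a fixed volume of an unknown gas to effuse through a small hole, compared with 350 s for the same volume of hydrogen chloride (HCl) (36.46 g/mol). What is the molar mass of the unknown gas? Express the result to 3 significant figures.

46.0 g/mol

Graham's law gives t_X/t_HCl = √(M_X/M_HCl).
393/350 = 1.123 = √(M_X/36.46)
M_X = 36.46 × 1.123² = 36.46 × 1.261 = 46.0 g/mol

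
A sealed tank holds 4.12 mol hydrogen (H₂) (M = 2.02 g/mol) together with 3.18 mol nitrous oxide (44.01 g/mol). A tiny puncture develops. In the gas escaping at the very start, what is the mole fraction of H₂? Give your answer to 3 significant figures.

Rate_i ∝ x_i/√M_i (Graham's law weighted by mole fraction), so the effusate composition follows n_i/√M_i.
x_H₂(eff) = (n_H₂/√M_H₂) / (n_H₂/√M_H₂ + n_N₂O/√M_N₂O)
= (4.12/√2.02) / (4.12/√2.02 + 3.18/√44.01) = 2.899/(2.899 + 0.4793) = 0.858.

0.858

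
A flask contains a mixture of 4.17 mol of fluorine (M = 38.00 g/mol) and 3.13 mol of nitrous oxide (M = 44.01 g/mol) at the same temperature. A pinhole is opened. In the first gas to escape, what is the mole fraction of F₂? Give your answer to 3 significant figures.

0.589

The effusion rate of species i is ∝ p_i/√M_i ∝ n_i/√M_i.
Mole fraction of F₂ in the effusate = (n_F₂/√M_F₂) / (n_F₂/√M_F₂ + n_N₂O/√M_N₂O)
= (4.17/√38.00) / (4.17/√38.00 + 3.13/√44.01) = 0.6765/(0.6765 + 0.4718) = 0.589.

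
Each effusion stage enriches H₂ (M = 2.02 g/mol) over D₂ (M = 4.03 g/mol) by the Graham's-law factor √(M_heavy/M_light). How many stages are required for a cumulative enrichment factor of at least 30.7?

Single-stage factor α = √(4.03/2.02), so ln α = ½ ln(1.99505) = 0.3453.
Need α^N ≥ 30.7 ⇒ N ≥ ln(30.7) / ln α = 3.424 / 0.3453 = 9.92.
So at least 10 stages are needed.

10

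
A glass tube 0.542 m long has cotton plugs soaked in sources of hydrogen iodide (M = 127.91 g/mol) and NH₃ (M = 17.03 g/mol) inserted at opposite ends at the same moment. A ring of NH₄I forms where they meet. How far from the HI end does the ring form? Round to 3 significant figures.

0.145 m

Distances travelled in equal time are proportional to diffusion rates, so d_HI/d_NH₃ = √(M_NH₃/M_HI) = √(17.03/127.91) = 0.3649.
With d_HI + d_NH₃ = 0.542 m, d_NH₃ = 0.542/(1 + 0.3649) = 0.3971 m.
d_HI = 0.542 − 0.3971 = 0.145 m.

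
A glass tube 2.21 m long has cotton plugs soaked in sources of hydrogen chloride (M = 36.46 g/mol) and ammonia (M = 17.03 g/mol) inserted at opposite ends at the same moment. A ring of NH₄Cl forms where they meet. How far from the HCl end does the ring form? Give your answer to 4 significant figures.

In equal time, each gas travels a distance ∝ its rate ∝ 1/√M, so d_HCl/d_NH₃ = √(M_NH₃/M_HCl) = √(17.03/36.46) = 0.6834.
With d_HCl + d_NH₃ = 2.21 m, d_NH₃ = 2.21/(1 + 0.6834) = 1.313 m.
d_HCl = 2.21 − 1.313 = 0.8972 m.

0.8972 m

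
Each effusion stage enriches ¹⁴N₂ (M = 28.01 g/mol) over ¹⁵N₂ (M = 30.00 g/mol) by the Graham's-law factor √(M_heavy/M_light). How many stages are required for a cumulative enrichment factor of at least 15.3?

80

With α = √(30.00/28.01) per stage, ln α = ½ ln(1.07105) = 0.03432.
Need α^N ≥ 15.3 ⇒ N ≥ ln(15.3) / ln α = 2.728 / 0.03432 = 79.49.
Minimum whole number of stages: N = 80.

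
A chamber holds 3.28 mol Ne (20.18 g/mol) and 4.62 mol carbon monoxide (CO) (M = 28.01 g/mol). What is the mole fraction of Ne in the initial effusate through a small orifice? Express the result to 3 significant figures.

Rate_i ∝ x_i/√M_i (Graham's law weighted by mole fraction), so the effusate composition follows n_i/√M_i.
x_Ne(eff) = (n_Ne/√M_Ne) / (n_Ne/√M_Ne + n_CO/√M_CO)
= (3.28/√20.18) / (3.28/√20.18 + 4.62/√28.01) = 0.7302/(0.7302 + 0.8729) = 0.455.

0.455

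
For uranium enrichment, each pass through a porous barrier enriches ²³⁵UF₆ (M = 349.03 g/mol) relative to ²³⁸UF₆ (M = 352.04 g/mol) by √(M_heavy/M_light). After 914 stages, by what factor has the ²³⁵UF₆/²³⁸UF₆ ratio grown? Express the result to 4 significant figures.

After 914 stages the ratio has grown by (√(352.04/349.03))^914 = (352.04/349.03)^(914/2).
= 1.00862^457 = 50.61.

50.61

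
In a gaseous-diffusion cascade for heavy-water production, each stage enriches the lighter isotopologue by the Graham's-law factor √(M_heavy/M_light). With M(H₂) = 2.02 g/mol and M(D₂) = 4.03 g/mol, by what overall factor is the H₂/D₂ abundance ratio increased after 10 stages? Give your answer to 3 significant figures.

Overall factor = α^10 with α = √(4.03/2.02), i.e. (4.03/2.02)^(10/2).
= 1.99505^5 = 31.6.

31.6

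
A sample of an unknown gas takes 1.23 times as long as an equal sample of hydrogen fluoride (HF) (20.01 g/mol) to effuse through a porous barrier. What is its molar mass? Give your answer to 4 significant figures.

Graham's law gives t_X/t_HF = √(M_X/M_HF).
1.23 = √(M_X/20.01)
M_X = 20.01 × 1.23² = 20.01 × 1.513 = 30.27 g/mol

30.27 g/mol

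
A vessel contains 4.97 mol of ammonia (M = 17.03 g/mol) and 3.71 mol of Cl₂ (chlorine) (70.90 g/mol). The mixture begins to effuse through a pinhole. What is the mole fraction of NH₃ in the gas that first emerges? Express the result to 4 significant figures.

The effusion rate of species i is ∝ p_i/√M_i ∝ n_i/√M_i.
So x_NH₃ in the escaping gas = (n_NH₃/√M_NH₃) / Σ(n_i/√M_i)
= (4.97/√17.03) / (4.97/√17.03 + 3.71/√70.90) = 1.204/(1.204 + 0.4406) = 0.7321.

0.7321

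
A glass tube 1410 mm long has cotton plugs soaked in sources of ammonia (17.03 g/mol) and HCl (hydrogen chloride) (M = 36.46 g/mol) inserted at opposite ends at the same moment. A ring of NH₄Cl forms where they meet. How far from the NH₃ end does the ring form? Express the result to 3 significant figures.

838 mm

Graham's law gives d_NH₃/d_HCl = rate_NH₃/rate_HCl = √(M_HCl/M_NH₃) = √(36.46/17.03) = 1.463.
With d_NH₃ + d_HCl = 1410 mm, d_HCl = 1410/(1 + 1.463) = 572.4 mm.
d_NH₃ = 1410 − 572.4 = 838 mm.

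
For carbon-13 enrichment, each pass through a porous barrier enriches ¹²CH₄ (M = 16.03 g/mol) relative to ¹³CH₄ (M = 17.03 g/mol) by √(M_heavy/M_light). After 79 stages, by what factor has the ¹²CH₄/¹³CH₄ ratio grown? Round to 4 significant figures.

Overall factor = α^79 with α = √(17.03/16.03), i.e. (17.03/16.03)^(79/2).
= 1.06238^(79/2) = 10.92.

10.92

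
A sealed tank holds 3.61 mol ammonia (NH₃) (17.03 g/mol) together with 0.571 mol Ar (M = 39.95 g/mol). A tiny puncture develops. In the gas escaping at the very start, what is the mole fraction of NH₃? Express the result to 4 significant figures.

0.9064

Rate_i ∝ x_i/√M_i (Graham's law weighted by mole fraction), so the effusate composition follows n_i/√M_i.
So x_NH₃ in the escaping gas = (n_NH₃/√M_NH₃) / Σ(n_i/√M_i)
= (3.61/√17.03) / (3.61/√17.03 + 0.571/√39.95) = 0.8748/(0.8748 + 0.09034) = 0.9064.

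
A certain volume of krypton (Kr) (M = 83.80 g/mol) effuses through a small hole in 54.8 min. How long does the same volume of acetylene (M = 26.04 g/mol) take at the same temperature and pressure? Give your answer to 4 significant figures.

From Graham's law, t_C₂H₂/t_Kr = √(M_C₂H₂/M_Kr) = √(26.04/83.80) = √0.3107 = 0.5574.
So the time for C₂H₂ is 54.8 × 0.5574 = 30.55 min.

30.55 min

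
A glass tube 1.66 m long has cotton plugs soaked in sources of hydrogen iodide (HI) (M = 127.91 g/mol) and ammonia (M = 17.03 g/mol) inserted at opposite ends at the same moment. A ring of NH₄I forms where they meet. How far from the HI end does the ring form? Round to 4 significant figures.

0.4438 m

Graham's law gives d_HI/d_NH₃ = rate_HI/rate_NH₃ = √(M_NH₃/M_HI) = √(17.03/127.91) = 0.3649.
With d_HI + d_NH₃ = 1.66 m, d_NH₃ = 1.66/(1 + 0.3649) = 1.216 m.
d_HI = 1.66 − 1.216 = 0.4438 m.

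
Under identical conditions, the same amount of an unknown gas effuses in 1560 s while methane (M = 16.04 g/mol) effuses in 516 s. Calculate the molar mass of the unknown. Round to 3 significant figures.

By Graham's law, t_X/t_CH₄ = √(M_X/M_CH₄).
1560/516 = 3.023 = √(M_X/16.04)
M_X = 16.04 × 3.023² = 16.04 × 9.140 = 147 g/mol

147 g/mol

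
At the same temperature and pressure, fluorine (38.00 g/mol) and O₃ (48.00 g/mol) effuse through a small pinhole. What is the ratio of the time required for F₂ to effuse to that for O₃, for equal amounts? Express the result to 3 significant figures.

0.890

By Graham's law, t_F₂/t_O₃ = √(M_F₂/M_O₃) = √(38.00/48.00) = √0.7917 = 0.890.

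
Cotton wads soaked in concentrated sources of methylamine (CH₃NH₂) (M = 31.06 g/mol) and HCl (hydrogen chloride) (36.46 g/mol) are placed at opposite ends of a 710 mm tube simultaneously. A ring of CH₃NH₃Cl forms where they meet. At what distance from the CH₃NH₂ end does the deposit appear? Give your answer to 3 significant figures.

369 mm

Graham's law gives d_CH₃NH₂/d_HCl = rate_CH₃NH₂/rate_HCl = √(M_HCl/M_CH₃NH₂) = √(36.46/31.06) = 1.083.
With d_CH₃NH₂ + d_HCl = 710 mm, d_HCl = 710/(1 + 1.083) = 340.8 mm.
d_CH₃NH₂ = 710 − 340.8 = 369 mm.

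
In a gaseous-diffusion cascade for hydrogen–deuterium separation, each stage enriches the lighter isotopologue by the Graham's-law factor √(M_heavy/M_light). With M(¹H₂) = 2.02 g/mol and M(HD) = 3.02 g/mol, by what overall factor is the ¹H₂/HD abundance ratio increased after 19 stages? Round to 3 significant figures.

The single-stage factor is √(M_heavy/M_light), so 19 stages give [√(3.02/2.02)]^19 = (3.02/2.02)^(19/2).
= 1.49505^(19/2) = 45.6.

45.6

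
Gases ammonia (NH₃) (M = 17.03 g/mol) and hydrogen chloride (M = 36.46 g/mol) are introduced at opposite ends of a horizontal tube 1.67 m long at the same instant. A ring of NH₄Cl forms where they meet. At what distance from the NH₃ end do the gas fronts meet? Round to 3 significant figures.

0.992 m

The fronts meet when d_NH₃ + d_HCl = L with d_NH₃/d_HCl = √(M_HCl/M_NH₃) (Graham's law). Here √(M_HCl/M_NH₃) = √(36.46/17.03) = 1.463.
With d_NH₃ + d_HCl = 1.67 m, d_HCl = 1.67/(1 + 1.463) = 0.6780 m.
d_NH₃ = 1.67 − 0.6780 = 0.992 m.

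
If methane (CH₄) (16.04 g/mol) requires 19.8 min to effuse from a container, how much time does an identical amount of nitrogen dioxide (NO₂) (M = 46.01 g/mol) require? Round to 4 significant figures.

33.53 min

By Graham's law, t_NO₂/t_CH₄ = √(M_NO₂/M_CH₄) = √(46.01/16.04) = √2.868 = 1.694.
So the time for NO₂ is 19.8 × 1.694 = 33.53 min.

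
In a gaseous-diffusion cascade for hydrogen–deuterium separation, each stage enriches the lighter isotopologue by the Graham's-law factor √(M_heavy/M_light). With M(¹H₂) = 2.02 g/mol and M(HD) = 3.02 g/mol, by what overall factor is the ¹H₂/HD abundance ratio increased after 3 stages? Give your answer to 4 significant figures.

1.828

Each stage multiplies the ratio by α = √(3.02/2.02), so after 3 stages the overall factor is α^3 = (3.02/2.02)^(3/2).
= 1.49505^(3/2) = 1.828.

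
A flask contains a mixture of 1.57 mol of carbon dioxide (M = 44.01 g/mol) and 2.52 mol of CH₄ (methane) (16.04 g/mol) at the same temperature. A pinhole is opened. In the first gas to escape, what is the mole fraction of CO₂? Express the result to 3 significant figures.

Effusion rate of each component ∝ n_i/√M_i (partial pressure × 1/√M).
x_CO₂(eff) = (n_CO₂/√M_CO₂) / (n_CO₂/√M_CO₂ + n_CH₄/√M_CH₄)
= (1.57/√44.01) / (1.57/√44.01 + 2.52/√16.04) = 0.2367/(0.2367 + 0.6292) = 0.273.

0.273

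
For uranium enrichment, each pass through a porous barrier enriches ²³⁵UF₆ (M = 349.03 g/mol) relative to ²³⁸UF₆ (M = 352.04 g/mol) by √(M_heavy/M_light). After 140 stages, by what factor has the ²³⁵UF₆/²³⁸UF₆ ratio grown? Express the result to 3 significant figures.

Each stage multiplies the ratio by α = √(352.04/349.03), so after 140 stages the overall factor is α^140 = (352.04/349.03)^(140/2).
= 1.00862^70 = 1.82.

1.82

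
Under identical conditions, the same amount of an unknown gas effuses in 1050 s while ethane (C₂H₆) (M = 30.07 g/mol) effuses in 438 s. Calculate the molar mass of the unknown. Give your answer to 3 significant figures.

173 g/mol

By Graham's law, t_X/t_C₂H₆ = √(M_X/M_C₂H₆).
1050/438 = 2.397 = √(M_X/30.07)
M_X = 30.07 × 2.397² = 30.07 × 5.747 = 173 g/mol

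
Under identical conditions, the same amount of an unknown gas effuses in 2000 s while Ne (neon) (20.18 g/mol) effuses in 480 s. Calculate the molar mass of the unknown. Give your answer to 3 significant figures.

350 g/mol

Since effusion rate ∝ 1/√M, t_X/t_Ne = √(M_X/M_Ne).
2000/480 = 4.167 = √(M_X/20.18)
M_X = 20.18 × 4.167² = 20.18 × 17.36 = 350 g/mol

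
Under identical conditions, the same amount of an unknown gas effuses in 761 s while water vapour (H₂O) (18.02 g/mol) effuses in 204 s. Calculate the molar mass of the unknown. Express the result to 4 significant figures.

Since effusion rate ∝ 1/√M, t_X/t_H₂O = √(M_X/M_H₂O).
761/204 = 3.730 = √(M_X/18.02)
M_X = 18.02 × 3.730² = 18.02 × 13.92 = 250.8 g/mol

250.8 g/mol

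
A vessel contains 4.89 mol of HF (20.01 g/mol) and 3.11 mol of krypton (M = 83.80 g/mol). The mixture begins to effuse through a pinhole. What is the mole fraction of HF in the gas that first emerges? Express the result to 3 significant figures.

0.763

Rate_i ∝ x_i/√M_i (Graham's law weighted by mole fraction), so the effusate composition follows n_i/√M_i.
Mole fraction of HF in the effusate = (n_HF/√M_HF) / (n_HF/√M_HF + n_Kr/√M_Kr)
= (4.89/√20.01) / (4.89/√20.01 + 3.11/√83.80) = 1.093/(1.093 + 0.3397) = 0.763.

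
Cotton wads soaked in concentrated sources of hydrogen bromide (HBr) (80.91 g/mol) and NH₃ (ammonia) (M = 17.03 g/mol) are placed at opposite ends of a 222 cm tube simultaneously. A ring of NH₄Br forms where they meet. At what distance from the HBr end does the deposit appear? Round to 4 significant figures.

Distances travelled in equal time are proportional to diffusion rates, so d_HBr/d_NH₃ = √(M_NH₃/M_HBr) = √(17.03/80.91) = 0.4588.
With d_HBr + d_NH₃ = 222 cm, d_NH₃ = 222/(1 + 0.4588) = 152.2 cm.
d_HBr = 222 − 152.2 = 69.82 cm.

69.82 cm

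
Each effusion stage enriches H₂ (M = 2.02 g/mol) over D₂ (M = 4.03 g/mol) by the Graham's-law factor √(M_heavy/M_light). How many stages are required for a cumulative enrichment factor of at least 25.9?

Single-stage factor α = √(4.03/2.02), so ln α = ½ ln(1.99505) = 0.3453.
Need α^N ≥ 25.9 ⇒ N ≥ ln(25.9) / ln α = 3.254 / 0.3453 = 9.42.
Minimum whole number of stages: N = 10.

10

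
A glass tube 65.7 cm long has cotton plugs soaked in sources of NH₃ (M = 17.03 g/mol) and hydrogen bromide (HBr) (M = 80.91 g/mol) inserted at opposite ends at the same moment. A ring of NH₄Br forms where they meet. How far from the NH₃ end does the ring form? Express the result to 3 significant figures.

45.0 cm

Graham's law gives d_NH₃/d_HBr = rate_NH₃/rate_HBr = √(M_HBr/M_NH₃) = √(80.91/17.03) = 2.180.
With d_NH₃ + d_HBr = 65.7 cm, d_HBr = 65.7/(1 + 2.180) = 20.66 cm.
d_NH₃ = 65.7 − 20.66 = 45.0 cm.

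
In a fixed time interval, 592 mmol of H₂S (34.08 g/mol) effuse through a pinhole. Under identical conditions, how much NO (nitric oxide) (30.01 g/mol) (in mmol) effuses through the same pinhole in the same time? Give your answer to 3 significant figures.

From Graham's law, rate_NO/rate_H₂S = √(M_H₂S/M_NO) = √(34.08/30.01) = √1.136 = 1.066.
So the amount for NO is 592 × 1.066 = 631 mmol.

631 mmol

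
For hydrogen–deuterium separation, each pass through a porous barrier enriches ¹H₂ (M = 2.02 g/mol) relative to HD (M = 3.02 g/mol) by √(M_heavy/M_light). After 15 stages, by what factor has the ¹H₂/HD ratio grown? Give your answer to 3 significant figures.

Overall factor = α^15 with α = √(3.02/2.02), i.e. (3.02/2.02)^(15/2).
= 1.49505^(15/2) = 20.4.

20.4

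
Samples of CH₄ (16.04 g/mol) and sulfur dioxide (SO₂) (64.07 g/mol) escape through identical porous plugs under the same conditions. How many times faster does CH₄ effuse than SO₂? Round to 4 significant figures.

Graham's law gives rate_CH₄/rate_SO₂ = √(M_SO₂/M_CH₄) = √(64.07/16.04) = √3.994 = 1.999.

1.999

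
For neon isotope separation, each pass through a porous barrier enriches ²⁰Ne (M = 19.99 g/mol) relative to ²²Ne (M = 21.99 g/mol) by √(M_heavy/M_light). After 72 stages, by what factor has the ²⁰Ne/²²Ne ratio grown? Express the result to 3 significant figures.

After 72 stages the ratio has grown by (√(21.99/19.99))^72 = (21.99/19.99)^(72/2).
= 1.10005^36 = 31.0.

31.0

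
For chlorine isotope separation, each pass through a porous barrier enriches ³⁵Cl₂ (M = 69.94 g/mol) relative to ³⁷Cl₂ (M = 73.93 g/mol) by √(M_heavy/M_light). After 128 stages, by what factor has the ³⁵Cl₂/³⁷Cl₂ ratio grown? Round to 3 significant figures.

34.8

Overall factor = α^128 with α = √(73.93/69.94), i.e. (73.93/69.94)^(128/2).
= 1.05705^64 = 34.8.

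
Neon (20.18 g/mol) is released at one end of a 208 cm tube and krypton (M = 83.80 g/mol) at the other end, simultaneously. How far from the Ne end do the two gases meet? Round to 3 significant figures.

Distances travelled in equal time are proportional to diffusion rates, so d_Ne/d_Kr = √(M_Kr/M_Ne) = √(83.80/20.18) = 2.038.
With d_Ne + d_Kr = 208 cm, d_Kr = 208/(1 + 2.038) = 68.47 cm.
d_Ne = 208 − 68.47 = 140 cm.

140 cm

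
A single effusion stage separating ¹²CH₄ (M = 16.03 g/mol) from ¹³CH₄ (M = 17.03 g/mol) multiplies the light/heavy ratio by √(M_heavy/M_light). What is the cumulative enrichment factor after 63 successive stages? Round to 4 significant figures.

6.728

The single-stage factor is √(M_heavy/M_light), so 63 stages give [√(17.03/16.03)]^63 = (17.03/16.03)^(63/2).
= 1.06238^(63/2) = 6.728.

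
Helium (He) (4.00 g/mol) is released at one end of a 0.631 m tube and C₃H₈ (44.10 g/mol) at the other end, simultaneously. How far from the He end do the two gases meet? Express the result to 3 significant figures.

Graham's law gives d_He/d_C₃H₈ = rate_He/rate_C₃H₈ = √(M_C₃H₈/M_He) = √(44.10/4.00) = 3.320.
With d_He + d_C₃H₈ = 0.631 m, d_C₃H₈ = 0.631/(1 + 3.320) = 0.1461 m.
d_He = 0.631 − 0.1461 = 0.485 m.

0.485 m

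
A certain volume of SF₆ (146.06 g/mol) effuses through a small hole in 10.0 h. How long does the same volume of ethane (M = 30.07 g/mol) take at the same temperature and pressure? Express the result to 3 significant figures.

Graham's law gives t_C₂H₆/t_SF₆ = √(M_C₂H₆/M_SF₆) = √(30.07/146.06) = √0.2059 = 0.4537.
So the time for C₂H₆ is 10.0 × 0.4537 = 4.54 h.

4.54 h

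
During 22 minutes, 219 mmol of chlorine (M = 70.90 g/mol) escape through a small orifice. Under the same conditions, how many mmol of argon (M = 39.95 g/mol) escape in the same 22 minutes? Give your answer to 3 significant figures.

292 mmol

Since effusion rate ∝ 1/√M, rate_Ar/rate_Cl₂ = √(M_Cl₂/M_Ar) = √(70.90/39.95) = √1.775 = 1.332.
So the amount for Ar is 219 × 1.332 = 292 mmol.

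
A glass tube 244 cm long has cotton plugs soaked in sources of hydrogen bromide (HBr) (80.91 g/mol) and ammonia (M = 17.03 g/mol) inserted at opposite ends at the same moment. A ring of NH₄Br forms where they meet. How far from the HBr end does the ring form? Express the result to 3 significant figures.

76.7 cm

In equal time, each gas travels a distance ∝ its rate ∝ 1/√M, so d_HBr/d_NH₃ = √(M_NH₃/M_HBr) = √(17.03/80.91) = 0.4588.
With d_HBr + d_NH₃ = 244 cm, d_NH₃ = 244/(1 + 0.4588) = 167.3 cm.
d_HBr = 244 − 167.3 = 76.7 cm.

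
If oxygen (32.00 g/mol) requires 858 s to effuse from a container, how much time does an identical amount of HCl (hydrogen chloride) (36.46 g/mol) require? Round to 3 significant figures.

Since effusion rate ∝ 1/√M, t_HCl/t_O₂ = √(M_HCl/M_O₂) = √(36.46/32.00) = √1.139 = 1.067.
So the time for HCl is 858 × 1.067 = 916 s.

916 s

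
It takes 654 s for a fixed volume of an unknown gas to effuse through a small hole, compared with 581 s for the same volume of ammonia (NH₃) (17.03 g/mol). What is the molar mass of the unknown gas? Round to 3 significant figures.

By Graham's law, t_X/t_NH₃ = √(M_X/M_NH₃).
654/581 = 1.126 = √(M_X/17.03)
M_X = 17.03 × 1.126² = 17.03 × 1.267 = 21.6 g/mol

21.6 g/mol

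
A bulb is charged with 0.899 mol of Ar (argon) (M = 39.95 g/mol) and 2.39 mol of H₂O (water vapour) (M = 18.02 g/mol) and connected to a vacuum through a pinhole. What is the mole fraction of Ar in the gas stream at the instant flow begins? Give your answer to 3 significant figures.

Each component's effusion rate ∝ (its partial pressure)·(1/√M) ∝ n_i/√M_i.
Mole fraction of Ar in the effusate = (n_Ar/√M_Ar) / (n_Ar/√M_Ar + n_H₂O/√M_H₂O)
= (0.899/√39.95) / (0.899/√39.95 + 2.39/√18.02) = 0.1422/(0.1422 + 0.5630) = 0.202.

0.202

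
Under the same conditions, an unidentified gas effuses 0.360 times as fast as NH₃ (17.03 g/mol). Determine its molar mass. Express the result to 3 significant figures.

Using Graham's law: rate_X/rate_NH₃ = √(M_NH₃/M_X).
0.360 = √(17.03/M_X)
M_X = 17.03 / 0.360² = 17.03 / 0.1296 = 131 g/mol

131 g/mol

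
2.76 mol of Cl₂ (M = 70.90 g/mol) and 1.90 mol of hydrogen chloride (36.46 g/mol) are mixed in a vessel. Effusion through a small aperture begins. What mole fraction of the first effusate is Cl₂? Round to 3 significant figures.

Each component's effusion rate ∝ (its partial pressure)·(1/√M) ∝ n_i/√M_i.
x_Cl₂(eff) = (n_Cl₂/√M_Cl₂) / (n_Cl₂/√M_Cl₂ + n_HCl/√M_HCl)
= (2.76/√70.90) / (2.76/√70.90 + 1.90/√36.46) = 0.3278/(0.3278 + 0.3147) = 0.510.

0.510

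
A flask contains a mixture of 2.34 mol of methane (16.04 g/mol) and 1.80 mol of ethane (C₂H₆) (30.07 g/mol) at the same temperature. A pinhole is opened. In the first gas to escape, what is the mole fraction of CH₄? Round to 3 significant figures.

0.640

Effusion rate of each component ∝ n_i/√M_i (partial pressure × 1/√M).
So x_CH₄ in the escaping gas = (n_CH₄/√M_CH₄) / Σ(n_i/√M_i)
= (2.34/√16.04) / (2.34/√16.04 + 1.80/√30.07) = 0.5843/(0.5843 + 0.3283) = 0.640.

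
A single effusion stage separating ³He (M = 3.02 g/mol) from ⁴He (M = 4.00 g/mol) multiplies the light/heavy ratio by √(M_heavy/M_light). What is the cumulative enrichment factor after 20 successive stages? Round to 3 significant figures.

The single-stage factor is √(M_heavy/M_light), so 20 stages give [√(4.00/3.02)]^20 = (4.00/3.02)^(20/2).
= 1.32450^10 = 16.6.

16.6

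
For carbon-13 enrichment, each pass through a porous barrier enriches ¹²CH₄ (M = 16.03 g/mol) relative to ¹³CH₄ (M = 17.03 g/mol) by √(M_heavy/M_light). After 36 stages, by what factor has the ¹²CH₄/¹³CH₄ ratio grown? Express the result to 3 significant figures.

After 36 stages the ratio has grown by (√(17.03/16.03))^36 = (17.03/16.03)^(36/2).
= 1.06238^18 = 2.97.

2.97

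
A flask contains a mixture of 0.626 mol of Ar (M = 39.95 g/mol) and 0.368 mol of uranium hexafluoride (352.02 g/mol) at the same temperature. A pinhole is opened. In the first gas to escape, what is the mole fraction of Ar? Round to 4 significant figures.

0.8347

Each component's effusion rate ∝ (its partial pressure)·(1/√M) ∝ n_i/√M_i.
Mole fraction of Ar in the effusate = (n_Ar/√M_Ar) / (n_Ar/√M_Ar + n_UF₆/√M_UF₆)
= (0.626/√39.95) / (0.626/√39.95 + 0.368/√352.02) = 0.09904/(0.09904 + 0.01961) = 0.8347.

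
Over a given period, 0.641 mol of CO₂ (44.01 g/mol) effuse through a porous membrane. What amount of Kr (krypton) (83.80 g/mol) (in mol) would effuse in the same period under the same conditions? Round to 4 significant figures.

Graham's law gives rate_Kr/rate_CO₂ = √(M_CO₂/M_Kr) = √(44.01/83.80) = √0.5252 = 0.7247.
So the amount for Kr is 0.641 × 0.7247 = 0.4645 mol.

0.4645 mol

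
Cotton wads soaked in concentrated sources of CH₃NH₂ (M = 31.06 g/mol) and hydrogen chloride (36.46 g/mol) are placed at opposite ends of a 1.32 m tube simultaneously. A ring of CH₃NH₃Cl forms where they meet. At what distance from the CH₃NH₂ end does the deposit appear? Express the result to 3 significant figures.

0.686 m

The fronts meet when d_CH₃NH₂ + d_HCl = L with d_CH₃NH₂/d_HCl = √(M_HCl/M_CH₃NH₂) (Graham's law). Here √(M_HCl/M_CH₃NH₂) = √(36.46/31.06) = 1.083.
With d_CH₃NH₂ + d_HCl = 1.32 m, d_HCl = 1.32/(1 + 1.083) = 0.6336 m.
d_CH₃NH₂ = 1.32 − 0.6336 = 0.686 m.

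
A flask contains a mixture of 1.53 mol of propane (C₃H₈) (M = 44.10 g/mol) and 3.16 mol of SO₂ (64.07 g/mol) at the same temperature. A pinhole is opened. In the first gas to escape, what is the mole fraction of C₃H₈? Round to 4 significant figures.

0.3685

The effusion rate of species i is ∝ p_i/√M_i ∝ n_i/√M_i.
Mole fraction of C₃H₈ in the effusate = (n_C₃H₈/√M_C₃H₈) / (n_C₃H₈/√M_C₃H₈ + n_SO₂/√M_SO₂)
= (1.53/√44.10) / (1.53/√44.10 + 3.16/√64.07) = 0.2304/(0.2304 + 0.3948) = 0.3685.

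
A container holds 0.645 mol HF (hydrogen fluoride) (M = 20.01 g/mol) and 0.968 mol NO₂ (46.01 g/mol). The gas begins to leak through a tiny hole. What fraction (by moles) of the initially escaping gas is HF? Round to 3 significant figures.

0.503

Effusion rate of each component ∝ n_i/√M_i (partial pressure × 1/√M).
Mole fraction of HF in the effusate = (n_HF/√M_HF) / (n_HF/√M_HF + n_NO₂/√M_NO₂)
= (0.645/√20.01) / (0.645/√20.01 + 0.968/√46.01) = 0.1442/(0.1442 + 0.1427) = 0.503.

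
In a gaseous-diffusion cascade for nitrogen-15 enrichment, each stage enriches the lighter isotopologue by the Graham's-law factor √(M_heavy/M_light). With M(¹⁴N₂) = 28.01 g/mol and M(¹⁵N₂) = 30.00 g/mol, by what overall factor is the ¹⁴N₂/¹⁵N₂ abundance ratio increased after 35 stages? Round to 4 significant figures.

3.324

After 35 stages the ratio has grown by (√(30.00/28.01))^35 = (30.00/28.01)^(35/2).
= 1.07105^(35/2) = 3.324.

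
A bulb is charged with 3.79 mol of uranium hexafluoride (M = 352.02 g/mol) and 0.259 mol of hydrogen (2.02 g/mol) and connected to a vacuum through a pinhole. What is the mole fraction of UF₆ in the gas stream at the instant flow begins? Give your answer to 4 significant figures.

0.5257

Rate_i ∝ x_i/√M_i (Graham's law weighted by mole fraction), so the effusate composition follows n_i/√M_i.
x_UF₆(eff) = (n_UF₆/√M_UF₆) / (n_UF₆/√M_UF₆ + n_H₂/√M_H₂)
= (3.79/√352.02) / (3.79/√352.02 + 0.259/√2.02) = 0.2020/(0.2020 + 0.1822) = 0.5257.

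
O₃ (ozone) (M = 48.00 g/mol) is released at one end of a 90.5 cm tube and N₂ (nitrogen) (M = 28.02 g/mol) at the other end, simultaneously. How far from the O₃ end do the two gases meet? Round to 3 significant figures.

39.2 cm

Distances travelled in equal time are proportional to diffusion rates, so d_O₃/d_N₂ = √(M_N₂/M_O₃) = √(28.02/48.00) = 0.7640.
With d_O₃ + d_N₂ = 90.5 cm, d_N₂ = 90.5/(1 + 0.7640) = 51.30 cm.
d_O₃ = 90.5 − 51.30 = 39.2 cm.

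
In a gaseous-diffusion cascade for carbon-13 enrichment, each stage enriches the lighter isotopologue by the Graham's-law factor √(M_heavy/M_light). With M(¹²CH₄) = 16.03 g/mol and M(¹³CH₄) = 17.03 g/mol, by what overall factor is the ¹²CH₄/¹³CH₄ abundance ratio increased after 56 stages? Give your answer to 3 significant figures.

The single-stage factor is √(M_heavy/M_light), so 56 stages give [√(17.03/16.03)]^56 = (17.03/16.03)^(56/2).
= 1.06238^28 = 5.44.

5.44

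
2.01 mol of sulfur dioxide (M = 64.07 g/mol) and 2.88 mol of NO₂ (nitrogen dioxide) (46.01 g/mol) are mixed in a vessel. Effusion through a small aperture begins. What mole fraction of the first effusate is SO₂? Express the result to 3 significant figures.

Effusion rate of each component ∝ n_i/√M_i (partial pressure × 1/√M).
x_SO₂(eff) = (n_SO₂/√M_SO₂) / (n_SO₂/√M_SO₂ + n_NO₂/√M_NO₂)
= (2.01/√64.07) / (2.01/√64.07 + 2.88/√46.01) = 0.2511/(0.2511 + 0.4246) = 0.372.

0.372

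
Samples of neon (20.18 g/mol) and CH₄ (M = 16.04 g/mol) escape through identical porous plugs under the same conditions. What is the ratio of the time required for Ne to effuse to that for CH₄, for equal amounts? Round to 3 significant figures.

Graham's law gives t_Ne/t_CH₄ = √(M_Ne/M_CH₄) = √(20.18/16.04) = √1.258 = 1.12.

1.12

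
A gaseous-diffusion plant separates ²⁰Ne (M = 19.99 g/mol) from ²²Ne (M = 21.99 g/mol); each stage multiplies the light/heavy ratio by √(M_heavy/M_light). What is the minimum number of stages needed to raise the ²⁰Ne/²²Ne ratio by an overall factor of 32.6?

Per stage α = (21.99/19.99)^(1/2) = 1.10005^0.5, giving ln α = 0.04768.
Need α^N ≥ 32.6 ⇒ N ≥ ln(32.6) / ln α = 3.484 / 0.04768 = 73.08.
So at least 74 stages are needed.

74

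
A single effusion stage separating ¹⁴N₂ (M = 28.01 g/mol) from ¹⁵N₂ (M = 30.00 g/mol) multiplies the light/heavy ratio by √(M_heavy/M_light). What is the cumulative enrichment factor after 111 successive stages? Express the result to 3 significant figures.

45.1

After 111 stages the ratio has grown by (√(30.00/28.01))^111 = (30.00/28.01)^(111/2).
= 1.07105^(111/2) = 45.1.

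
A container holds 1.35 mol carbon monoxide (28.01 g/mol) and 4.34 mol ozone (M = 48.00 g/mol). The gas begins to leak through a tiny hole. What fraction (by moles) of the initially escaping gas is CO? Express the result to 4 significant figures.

Rate_i ∝ x_i/√M_i (Graham's law weighted by mole fraction), so the effusate composition follows n_i/√M_i.
So x_CO in the escaping gas = (n_CO/√M_CO) / Σ(n_i/√M_i)
= (1.35/√28.01) / (1.35/√28.01 + 4.34/√48.00) = 0.2551/(0.2551 + 0.6264) = 0.2894.

0.2894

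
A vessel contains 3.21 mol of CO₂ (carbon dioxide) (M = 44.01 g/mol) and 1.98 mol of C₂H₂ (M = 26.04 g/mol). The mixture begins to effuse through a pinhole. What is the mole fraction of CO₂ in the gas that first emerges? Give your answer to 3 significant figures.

Rate_i ∝ x_i/√M_i (Graham's law weighted by mole fraction), so the effusate composition follows n_i/√M_i.
x_CO₂(eff) = (n_CO₂/√M_CO₂) / (n_CO₂/√M_CO₂ + n_C₂H₂/√M_C₂H₂)
= (3.21/√44.01) / (3.21/√44.01 + 1.98/√26.04) = 0.4839/(0.4839 + 0.3880) = 0.555.

0.555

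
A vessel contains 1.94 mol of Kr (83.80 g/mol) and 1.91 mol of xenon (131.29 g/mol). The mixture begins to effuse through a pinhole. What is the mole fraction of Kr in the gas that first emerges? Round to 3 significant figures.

0.560

The effusion rate of species i is ∝ p_i/√M_i ∝ n_i/√M_i.
So x_Kr in the escaping gas = (n_Kr/√M_Kr) / Σ(n_i/√M_i)
= (1.94/√83.80) / (1.94/√83.80 + 1.91/√131.29) = 0.2119/(0.2119 + 0.1667) = 0.560.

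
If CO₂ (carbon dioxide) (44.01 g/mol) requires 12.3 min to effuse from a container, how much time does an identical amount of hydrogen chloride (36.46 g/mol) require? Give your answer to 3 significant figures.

By Graham's law, t_HCl/t_CO₂ = √(M_HCl/M_CO₂) = √(36.46/44.01) = √0.8284 = 0.9102.
So the time for HCl is 12.3 × 0.9102 = 11.2 min.

11.2 min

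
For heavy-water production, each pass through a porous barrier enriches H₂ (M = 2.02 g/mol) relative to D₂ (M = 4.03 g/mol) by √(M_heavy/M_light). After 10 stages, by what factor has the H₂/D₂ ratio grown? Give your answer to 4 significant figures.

31.61

Overall factor = α^10 with α = √(4.03/2.02), i.e. (4.03/2.02)^(10/2).
= 1.99505^5 = 31.61.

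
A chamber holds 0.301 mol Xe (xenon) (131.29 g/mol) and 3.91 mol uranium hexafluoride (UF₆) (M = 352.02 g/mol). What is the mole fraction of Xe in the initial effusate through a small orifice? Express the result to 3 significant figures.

Rate_i ∝ x_i/√M_i (Graham's law weighted by mole fraction), so the effusate composition follows n_i/√M_i.
So x_Xe in the escaping gas = (n_Xe/√M_Xe) / Σ(n_i/√M_i)
= (0.301/√131.29) / (0.301/√131.29 + 3.91/√352.02) = 0.02627/(0.02627 + 0.2084) = 0.112.

0.112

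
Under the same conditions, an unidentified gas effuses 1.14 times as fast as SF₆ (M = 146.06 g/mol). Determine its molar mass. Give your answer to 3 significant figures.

112 g/mol

From Graham's law, rate_X/rate_SF₆ = √(M_SF₆/M_X).
1.14 = √(146.06/M_X)
M_X = 146.06 / 1.14² = 146.06 / 1.300 = 112 g/mol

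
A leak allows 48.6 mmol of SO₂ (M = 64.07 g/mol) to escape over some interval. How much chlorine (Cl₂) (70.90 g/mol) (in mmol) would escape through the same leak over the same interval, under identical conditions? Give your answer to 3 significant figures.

46.2 mmol

Using Graham's law: rate_Cl₂/rate_SO₂ = √(M_SO₂/M_Cl₂) = √(64.07/70.90) = √0.9037 = 0.9506.
So the amount for Cl₂ is 48.6 × 0.9506 = 46.2 mmol.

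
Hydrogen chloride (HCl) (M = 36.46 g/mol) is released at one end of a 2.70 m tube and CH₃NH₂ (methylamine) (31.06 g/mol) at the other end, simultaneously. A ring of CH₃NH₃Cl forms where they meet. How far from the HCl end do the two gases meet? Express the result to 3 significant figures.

The fronts meet when d_HCl + d_CH₃NH₂ = L with d_HCl/d_CH₃NH₂ = √(M_CH₃NH₂/M_HCl) (Graham's law). Here √(M_CH₃NH₂/M_HCl) = √(31.06/36.46) = 0.9230.
With d_HCl + d_CH₃NH₂ = 2.70 m, d_CH₃NH₂ = 2.70/(1 + 0.9230) = 1.404 m.
d_HCl = 2.70 − 1.404 = 1.30 m.

1.30 m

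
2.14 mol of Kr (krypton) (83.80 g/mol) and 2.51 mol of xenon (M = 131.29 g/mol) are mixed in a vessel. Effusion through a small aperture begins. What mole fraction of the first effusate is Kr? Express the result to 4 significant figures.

Effusion rate of each component ∝ n_i/√M_i (partial pressure × 1/√M).
Mole fraction of Kr in the effusate = (n_Kr/√M_Kr) / (n_Kr/√M_Kr + n_Xe/√M_Xe)
= (2.14/√83.80) / (2.14/√83.80 + 2.51/√131.29) = 0.2338/(0.2338 + 0.2191) = 0.5162.

0.5162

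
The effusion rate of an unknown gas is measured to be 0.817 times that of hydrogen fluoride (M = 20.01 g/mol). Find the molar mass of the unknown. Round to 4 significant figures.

29.98 g/mol

By Graham's law, rate_X/rate_HF = √(M_HF/M_X).
0.817 = √(20.01/M_X)
M_X = 20.01 / 0.817² = 20.01 / 0.6675 = 29.98 g/mol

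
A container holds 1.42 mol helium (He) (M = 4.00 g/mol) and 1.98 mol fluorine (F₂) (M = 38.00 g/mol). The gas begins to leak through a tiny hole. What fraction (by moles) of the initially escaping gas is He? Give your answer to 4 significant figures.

Effusion rate of each component ∝ n_i/√M_i (partial pressure × 1/√M).
Mole fraction of He in the effusate = (n_He/√M_He) / (n_He/√M_He + n_F₂/√M_F₂)
= (1.42/√4.00) / (1.42/√4.00 + 1.98/√38.00) = 0.7100/(0.7100 + 0.3212) = 0.6885.

0.6885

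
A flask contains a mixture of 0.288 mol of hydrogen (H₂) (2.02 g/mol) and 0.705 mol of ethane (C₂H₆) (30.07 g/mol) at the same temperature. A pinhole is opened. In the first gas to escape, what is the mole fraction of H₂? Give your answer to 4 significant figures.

The effusion rate of species i is ∝ p_i/√M_i ∝ n_i/√M_i.
x_H₂(eff) = (n_H₂/√M_H₂) / (n_H₂/√M_H₂ + n_C₂H₆/√M_C₂H₆)
= (0.288/√2.02) / (0.288/√2.02 + 0.705/√30.07) = 0.2026/(0.2026 + 0.1286) = 0.6118.

0.6118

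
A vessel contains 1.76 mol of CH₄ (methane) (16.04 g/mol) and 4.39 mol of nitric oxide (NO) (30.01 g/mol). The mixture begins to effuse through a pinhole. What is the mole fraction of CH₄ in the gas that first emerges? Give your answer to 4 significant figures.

0.3542

Rate_i ∝ x_i/√M_i (Graham's law weighted by mole fraction), so the effusate composition follows n_i/√M_i.
x_CH₄(eff) = (n_CH₄/√M_CH₄) / (n_CH₄/√M_CH₄ + n_NO/√M_NO)
= (1.76/√16.04) / (1.76/√16.04 + 4.39/√30.01) = 0.4395/(0.4395 + 0.8014) = 0.3542.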